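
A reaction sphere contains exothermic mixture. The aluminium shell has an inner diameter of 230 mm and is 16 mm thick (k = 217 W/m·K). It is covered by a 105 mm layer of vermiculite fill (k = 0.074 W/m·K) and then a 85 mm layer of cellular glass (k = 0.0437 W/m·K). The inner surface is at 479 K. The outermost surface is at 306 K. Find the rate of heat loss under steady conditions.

Each spherical layer contributes R = (1/r_i − 1/r_o)/(4πk):
R_aluminium shell = (1/0.115 − 1/0.131)/(4π×217) = 3.895×10^-4 K/W
R_vermiculite fill = (1/0.131 − 1/0.236)/(4π×0.074) = 3.652 K/W
R_cellular glass = (1/0.236 − 1/0.321)/(4π×0.0437) = 2.043 K/W
R_total = 5.696 K/W
Q = ΔT/R_total = 173/5.696

Q ≈ 30.4 W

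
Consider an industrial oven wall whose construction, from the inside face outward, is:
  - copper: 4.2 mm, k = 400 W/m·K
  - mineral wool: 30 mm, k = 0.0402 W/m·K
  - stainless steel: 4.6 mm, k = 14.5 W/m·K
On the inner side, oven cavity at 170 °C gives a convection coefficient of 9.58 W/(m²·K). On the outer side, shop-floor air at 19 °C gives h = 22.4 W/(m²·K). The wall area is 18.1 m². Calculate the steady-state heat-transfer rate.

Q ≈ 3050 W

Thermal resistances in series:
R_inner film = 1/(h_i·A) = 1/(9.58×18.1) = 0.005767 K/W
R_copper = L/(kA) = 0.0042/(400×18.1) = 5.801×10^-7 K/W
R_mineral wool = L/(kA) = 0.03/(0.0402×18.1) = 0.04123 K/W
R_stainless steel = L/(kA) = 0.0046/(14.5×18.1) = 1.753×10^-5 K/W
R_outer film = 1/(h_o·A) = 1/(22.4×18.1) = 0.002466 K/W
R_total = 0.04948 K/W
Q = ΔT / R_total = 151 / 0.04948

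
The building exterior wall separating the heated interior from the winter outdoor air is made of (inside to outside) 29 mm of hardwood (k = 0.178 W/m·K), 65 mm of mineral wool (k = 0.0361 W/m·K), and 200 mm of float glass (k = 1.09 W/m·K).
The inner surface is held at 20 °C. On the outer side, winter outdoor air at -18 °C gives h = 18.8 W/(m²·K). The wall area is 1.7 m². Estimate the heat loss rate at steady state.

Thermal resistances in series:
R_hardwood = L/(kA) = 0.029/(0.178×1.7) = 0.09584 K/W
R_mineral wool = L/(kA) = 0.065/(0.0361×1.7) = 1.059 K/W
R_float glass = L/(kA) = 0.2/(1.09×1.7) = 0.1079 K/W
R_outer film = 1/(h_o·A) = 1/(18.8×1.7) = 0.03129 K/W
R_total = 1.294 K/W
Q = ΔT / R_total = 38 / 1.294

Q ≈ 29.4 W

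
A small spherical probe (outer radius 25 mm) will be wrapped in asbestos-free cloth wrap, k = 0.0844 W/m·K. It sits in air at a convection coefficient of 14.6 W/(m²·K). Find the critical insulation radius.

r_cr ≈ 11.6 mm

For a sphere r_cr = 2k/h = 2×0.0844/14.6
r_cr = 11.6 mm; since the bare radius (25 mm) is above r_cr, any added insulation will reduce heat loss.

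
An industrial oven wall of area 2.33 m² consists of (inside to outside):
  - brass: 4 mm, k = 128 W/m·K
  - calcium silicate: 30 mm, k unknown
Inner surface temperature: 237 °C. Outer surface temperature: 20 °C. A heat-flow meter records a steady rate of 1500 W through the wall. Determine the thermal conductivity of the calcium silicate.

k ≈ 0.089 W/(m·K)

Series thermal resistances:
R_brass = L/(kA) = 0.004/(128×2.33) = 1.341×10^-5 K/W
Sum of known resistances R_other = 1.341×10^-5 K/W
Total R = ΔT/Q = 217/1500 = 0.1447 K/W
R_calcium silicate = R_total − R_other = 0.1447 K/W
k = L/(R·A) = 0.03/(0.1447×2.33)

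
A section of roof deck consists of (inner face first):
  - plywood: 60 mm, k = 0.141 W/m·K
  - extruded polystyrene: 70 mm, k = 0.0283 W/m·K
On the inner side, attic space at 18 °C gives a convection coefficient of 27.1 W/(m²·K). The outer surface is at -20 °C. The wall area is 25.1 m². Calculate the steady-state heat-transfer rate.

Treating each layer as a thermal resistance in series:
R_inner film = 1/(h_i·A) = 1/(27.1×25.1) = 0.00147 K/W
R_plywood = L/(kA) = 0.06/(0.141×25.1) = 0.01695 K/W
R_extruded polystyrene = L/(kA) = 0.07/(0.0283×25.1) = 0.09855 K/W
R_total = 0.117 K/W
Q = ΔT / R_total = 38 / 0.117

Q ≈ 325 W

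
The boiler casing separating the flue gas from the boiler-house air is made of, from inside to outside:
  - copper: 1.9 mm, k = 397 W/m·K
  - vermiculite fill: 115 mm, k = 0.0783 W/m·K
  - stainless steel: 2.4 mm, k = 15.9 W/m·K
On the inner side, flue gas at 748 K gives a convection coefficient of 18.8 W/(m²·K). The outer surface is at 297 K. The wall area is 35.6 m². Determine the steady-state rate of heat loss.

Treating each layer as a thermal resistance in series:
R_inner film = 1/(h_i·A) = 1/(18.8×35.6) = 0.001494 K/W
R_copper = L/(kA) = 0.0019/(397×35.6) = 1.344×10^-7 K/W
R_vermiculite fill = L/(kA) = 0.115/(0.0783×35.6) = 0.04126 K/W
R_stainless steel = L/(kA) = 0.0024/(15.9×35.6) = 4.24×10^-6 K/W
R_total = 0.04275 K/W
Q = ΔT / R_total = 451 / 0.04275

Q ≈ 10500 W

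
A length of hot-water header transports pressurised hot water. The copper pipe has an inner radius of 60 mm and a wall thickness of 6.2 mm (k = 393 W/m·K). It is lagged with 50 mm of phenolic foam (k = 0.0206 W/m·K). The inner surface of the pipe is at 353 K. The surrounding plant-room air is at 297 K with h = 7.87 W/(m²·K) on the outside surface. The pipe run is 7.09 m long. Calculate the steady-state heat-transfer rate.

Q ≈ 87.8 W

Treating each annulus and film as a series resistance:
R_copper pipe wall = ln(66.2/60)/(2π×393×7.09) = 5.617×10^-6 K/W
R_phenolic foam = ln(116.2/66.2)/(2π×0.0206×7.09) = 0.6131 K/W
R_outer film = 1/(h_o·2πr_oL) = 1/(7.87×2π×0.1162×7.09) = 0.02455 K/W
R_total = 0.6377 K/W
Q = ΔT/R_total = 56/0.6377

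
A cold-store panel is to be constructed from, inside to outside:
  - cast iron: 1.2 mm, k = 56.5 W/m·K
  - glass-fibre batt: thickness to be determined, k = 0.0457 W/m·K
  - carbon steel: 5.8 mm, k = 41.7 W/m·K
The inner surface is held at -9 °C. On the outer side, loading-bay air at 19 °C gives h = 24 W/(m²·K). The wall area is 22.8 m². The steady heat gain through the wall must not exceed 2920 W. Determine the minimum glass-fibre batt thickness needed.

Using the resistance-network approach (series):
R_cast iron = L/(kA) = 0.0012/(56.5×22.8) = 9.315×10^-7 K/W
R_carbon steel = L/(kA) = 0.0058/(41.7×22.8) = 6.1×10^-6 K/W
R_outer film = 1/(h_o·A) = 1/(24×22.8) = 0.001827 K/W
Sum of the known resistances R_other = 0.001835 K/W
Required total resistance R_tot = ΔT/Q_allow = 28/2920 = 0.009589 K/W
R_glass-fibre batt = R_tot − R_other = 0.007755 K/W
L = R·k·A = 0.007755×0.0457×22.8

L ≈ 8.08 mm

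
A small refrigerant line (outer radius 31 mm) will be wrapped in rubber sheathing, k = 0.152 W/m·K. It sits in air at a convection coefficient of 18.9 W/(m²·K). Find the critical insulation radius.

For a cylinder r_cr = k/h = 0.152/18.9
r_cr = 8.04 mm; since the bare radius (31 mm) is above r_cr, any added insulation will reduce heat loss.

r_cr ≈ 8.04 mm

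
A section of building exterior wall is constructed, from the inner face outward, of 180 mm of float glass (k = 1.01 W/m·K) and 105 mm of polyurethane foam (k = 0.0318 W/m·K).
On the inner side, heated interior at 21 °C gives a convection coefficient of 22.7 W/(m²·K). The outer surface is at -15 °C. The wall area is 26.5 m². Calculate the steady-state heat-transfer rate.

Q ≈ 271 W

Series thermal resistances:
R_inner film = 1/(h_i·A) = 1/(22.7×26.5) = 0.001662 K/W
R_float glass = L/(kA) = 0.18/(1.01×26.5) = 0.006725 K/W
R_polyurethane foam = L/(kA) = 0.105/(0.0318×26.5) = 0.1246 K/W
R_total = 0.133 K/W
Q = ΔT / R_total = 36 / 0.133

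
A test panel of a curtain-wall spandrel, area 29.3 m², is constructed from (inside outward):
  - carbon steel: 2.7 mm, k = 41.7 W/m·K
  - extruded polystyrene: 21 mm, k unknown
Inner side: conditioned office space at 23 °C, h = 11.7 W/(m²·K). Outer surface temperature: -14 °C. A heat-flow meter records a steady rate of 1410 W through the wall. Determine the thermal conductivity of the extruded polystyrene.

k ≈ 0.0307 W/(m·K)

Treating each layer as a thermal resistance in series:
R_inner film = 1/(h_i·A) = 1/(11.7×29.3) = 0.002917 K/W
R_carbon steel = L/(kA) = 0.0027/(41.7×29.3) = 2.21×10^-6 K/W
Sum of known resistances R_other = 0.002919 K/W
Total R = ΔT/Q = 37/1410 = 0.02624 K/W
R_extruded polystyrene = R_total − R_other = 0.02332 K/W
k = L/(R·A) = 0.021/(0.02332×29.3)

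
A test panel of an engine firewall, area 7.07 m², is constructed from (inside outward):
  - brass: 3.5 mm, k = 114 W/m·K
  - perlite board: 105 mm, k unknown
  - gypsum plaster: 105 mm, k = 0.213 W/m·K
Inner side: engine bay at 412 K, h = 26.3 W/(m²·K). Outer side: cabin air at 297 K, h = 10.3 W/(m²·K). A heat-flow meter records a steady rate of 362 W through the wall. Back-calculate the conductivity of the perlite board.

k ≈ 0.0649 W/(m·K)

Model the wall as resistances in series:
R_inner film = 1/(h_i·A) = 1/(26.3×7.07) = 0.005378 K/W
R_brass = L/(kA) = 0.0035/(114×7.07) = 4.343×10^-6 K/W
R_gypsum plaster = L/(kA) = 0.105/(0.213×7.07) = 0.06973 K/W
R_outer film = 1/(h_o·A) = 1/(10.3×7.07) = 0.01373 K/W
Sum of known resistances R_other = 0.08884 K/W
Total R = ΔT/Q = 115/362 = 0.3177 K/W
R_perlite board = R_total − R_other = 0.2288 K/W
k = L/(R·A) = 0.105/(0.2288×7.07)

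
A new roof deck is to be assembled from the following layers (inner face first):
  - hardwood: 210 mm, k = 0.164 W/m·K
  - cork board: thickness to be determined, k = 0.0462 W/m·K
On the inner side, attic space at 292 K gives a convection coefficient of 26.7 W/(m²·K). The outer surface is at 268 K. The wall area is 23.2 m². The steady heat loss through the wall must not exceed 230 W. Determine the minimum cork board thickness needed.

L ≈ 51 mm

Treating each layer as a thermal resistance in series:
R_inner film = 1/(h_i·A) = 1/(26.7×23.2) = 0.001614 K/W
R_hardwood = L/(kA) = 0.21/(0.164×23.2) = 0.05519 K/W
Sum of the known resistances R_other = 0.05681 K/W
Required total resistance R_tot = ΔT/Q_allow = 24/230 = 0.1043 K/W
R_cork board = R_tot − R_other = 0.04754 K/W
L = R·k·A = 0.04754×0.0462×23.2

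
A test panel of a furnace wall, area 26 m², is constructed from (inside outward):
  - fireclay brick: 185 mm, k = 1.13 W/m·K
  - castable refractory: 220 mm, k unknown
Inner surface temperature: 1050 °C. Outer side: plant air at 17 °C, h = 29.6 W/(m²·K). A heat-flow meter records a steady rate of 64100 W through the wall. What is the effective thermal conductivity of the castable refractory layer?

k ≈ 0.993 W/(m·K)

Model the wall as resistances in series:
R_fireclay brick = L/(kA) = 0.185/(1.13×26) = 0.006297 K/W
R_outer film = 1/(h_o·A) = 1/(29.6×26) = 0.001299 K/W
Sum of known resistances R_other = 0.007596 K/W
Total R = ΔT/Q = 1033/64100 = 0.01612 K/W
R_castable refractory = R_total − R_other = 0.008519 K/W
k = L/(R·A) = 0.22/(0.008519×26)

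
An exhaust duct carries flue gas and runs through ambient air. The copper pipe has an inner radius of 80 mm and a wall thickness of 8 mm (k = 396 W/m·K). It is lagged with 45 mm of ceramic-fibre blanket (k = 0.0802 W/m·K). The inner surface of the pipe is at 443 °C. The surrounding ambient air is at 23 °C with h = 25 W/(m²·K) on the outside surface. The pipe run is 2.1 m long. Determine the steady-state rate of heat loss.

Cylindrical conduction, so R = ln(r₂/r₁)/(2πkL) per layer, in series:
R_copper pipe wall = ln(88/80)/(2π×396×2.1) = 1.824×10^-5 K/W
R_ceramic-fibre blanket = ln(133/88)/(2π×0.0802×2.1) = 0.3903 K/W
R_outer film = 1/(h_o·2πr_oL) = 1/(25×2π×0.133×2.1) = 0.02279 K/W
R_total = 0.4131 K/W
Q = ΔT/R_total = 420/0.4131

Q ≈ 1020 W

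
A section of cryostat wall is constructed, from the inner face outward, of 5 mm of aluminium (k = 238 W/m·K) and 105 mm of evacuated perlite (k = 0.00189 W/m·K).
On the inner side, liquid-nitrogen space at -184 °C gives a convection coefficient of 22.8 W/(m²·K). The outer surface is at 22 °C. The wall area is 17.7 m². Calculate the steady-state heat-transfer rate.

Thermal resistances in series:
R_inner film = 1/(h_i·A) = 1/(22.8×17.7) = 0.002478 K/W
R_aluminium = L/(kA) = 0.005/(238×17.7) = 1.187×10^-6 K/W
R_evacuated perlite = L/(kA) = 0.105/(0.00189×17.7) = 3.139 K/W
R_total = 3.141 K/W
Q = ΔT / R_total = 206 / 3.141

Q ≈ 65.6 W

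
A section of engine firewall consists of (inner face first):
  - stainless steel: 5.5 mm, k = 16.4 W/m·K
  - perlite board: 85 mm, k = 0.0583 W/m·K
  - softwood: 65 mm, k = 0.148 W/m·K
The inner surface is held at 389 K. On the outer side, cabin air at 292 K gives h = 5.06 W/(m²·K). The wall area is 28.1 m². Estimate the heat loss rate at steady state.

Q ≈ 1300 W

Treating each layer as a thermal resistance in series:
R_stainless steel = L/(kA) = 0.0055/(16.4×28.1) = 1.193×10^-5 K/W
R_perlite board = L/(kA) = 0.085/(0.0583×28.1) = 0.05189 K/W
R_softwood = L/(kA) = 0.065/(0.148×28.1) = 0.01563 K/W
R_outer film = 1/(h_o·A) = 1/(5.06×28.1) = 0.007033 K/W
R_total = 0.07456 K/W
Q = ΔT / R_total = 97 / 0.07456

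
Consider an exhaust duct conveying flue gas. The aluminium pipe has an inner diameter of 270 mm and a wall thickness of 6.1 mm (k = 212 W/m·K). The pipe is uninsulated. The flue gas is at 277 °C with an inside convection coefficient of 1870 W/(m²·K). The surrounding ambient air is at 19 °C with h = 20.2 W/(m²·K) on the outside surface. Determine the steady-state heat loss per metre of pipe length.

Cylindrical conduction, so R = ln(r₂/r₁)/(2πkL) per layer, in series:
R_inner film = 1/(h_i·2πr₁L) = 1/(1870×2π×0.135×1) = 6.304×10^-4 K/W
R_aluminium pipe wall = ln(141.1/135)/(2π×212×1) = 3.318×10^-5 K/W
R_outer film = 1/(h_o·2πr_oL) = 1/(20.2×2π×0.1411×1) = 0.05584 K/W
R_total = 0.0565 K/W
Q = ΔT/R_total = 258/0.0565

q′ ≈ 4570 W/m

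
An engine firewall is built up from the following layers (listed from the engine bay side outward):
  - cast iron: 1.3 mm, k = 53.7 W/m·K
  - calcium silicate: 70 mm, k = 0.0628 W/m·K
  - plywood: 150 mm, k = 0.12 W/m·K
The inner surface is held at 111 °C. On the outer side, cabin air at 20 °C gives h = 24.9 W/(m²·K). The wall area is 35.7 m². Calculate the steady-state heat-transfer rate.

Treating each layer as a thermal resistance in series:
R_cast iron = L/(kA) = 0.0013/(53.7×35.7) = 6.781×10^-7 K/W
R_calcium silicate = L/(kA) = 0.07/(0.0628×35.7) = 0.03122 K/W
R_plywood = L/(kA) = 0.15/(0.12×35.7) = 0.03501 K/W
R_outer film = 1/(h_o·A) = 1/(24.9×35.7) = 0.001125 K/W
R_total = 0.06736 K/W
Q = ΔT / R_total = 91 / 0.06736

Q ≈ 1350 W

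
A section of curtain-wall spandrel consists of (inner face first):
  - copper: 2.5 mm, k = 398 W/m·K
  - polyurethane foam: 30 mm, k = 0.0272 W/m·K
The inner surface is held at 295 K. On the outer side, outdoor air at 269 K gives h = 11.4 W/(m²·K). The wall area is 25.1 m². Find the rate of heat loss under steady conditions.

Q ≈ 548 W

Thermal resistances in series:
R_copper = L/(kA) = 0.0025/(398×25.1) = 2.503×10^-7 K/W
R_polyurethane foam = L/(kA) = 0.03/(0.0272×25.1) = 0.04394 K/W
R_outer film = 1/(h_o·A) = 1/(11.4×25.1) = 0.003495 K/W
R_total = 0.04744 K/W
Q = ΔT / R_total = 26 / 0.04744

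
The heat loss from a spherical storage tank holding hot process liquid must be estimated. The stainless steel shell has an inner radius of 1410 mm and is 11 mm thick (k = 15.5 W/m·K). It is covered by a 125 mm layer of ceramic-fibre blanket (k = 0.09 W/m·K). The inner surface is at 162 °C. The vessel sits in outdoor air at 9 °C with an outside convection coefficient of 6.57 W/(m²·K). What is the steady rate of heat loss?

Q ≈ 2760 W

Each spherical layer contributes R = (1/r_i − 1/r_o)/(4πk):
R_stainless steel shell = (1/1.41 − 1/1.421)/(4π×15.5) = 2.819×10^-5 K/W
R_ceramic-fibre blanket = (1/1.421 − 1/1.546)/(4π×0.09) = 0.05031 K/W
R_outer film = 1/(h·4πr_o²) = 1/(6.57×4π×1.546²) = 0.005068 K/W
R_total = 0.05541 K/W
Q = ΔT/R_total = 153/0.05541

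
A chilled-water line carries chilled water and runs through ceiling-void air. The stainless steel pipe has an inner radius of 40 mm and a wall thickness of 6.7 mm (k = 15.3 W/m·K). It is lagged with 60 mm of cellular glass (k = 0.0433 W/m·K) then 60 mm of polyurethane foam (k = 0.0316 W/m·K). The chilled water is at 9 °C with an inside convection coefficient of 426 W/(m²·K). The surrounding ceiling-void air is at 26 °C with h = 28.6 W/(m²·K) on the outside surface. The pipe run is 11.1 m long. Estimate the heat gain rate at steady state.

Q ≈ 35.4 W

Radial resistances (cylindrical: R_cond = ln(r_o/r_i)/(2πkL), R_conv = 1/(h·2πrL)):
R_inner film = 1/(h_i·2πr₁L) = 1/(426×2π×0.04×11.1) = 8.414×10^-4 K/W
R_stainless steel pipe wall = ln(46.7/40)/(2π×15.3×11.1) = 1.451×10^-4 K/W
R_cellular glass = ln(106.7/46.7)/(2π×0.0433×11.1) = 0.2736 K/W
R_polyurethane foam = ln(166.7/106.7)/(2π×0.0316×11.1) = 0.2024 K/W
R_outer film = 1/(h_o·2πr_oL) = 1/(28.6×2π×0.1667×11.1) = 0.003007 K/W
R_total = 0.4801 K/W
Q = ΔT/R_total = 17/0.4801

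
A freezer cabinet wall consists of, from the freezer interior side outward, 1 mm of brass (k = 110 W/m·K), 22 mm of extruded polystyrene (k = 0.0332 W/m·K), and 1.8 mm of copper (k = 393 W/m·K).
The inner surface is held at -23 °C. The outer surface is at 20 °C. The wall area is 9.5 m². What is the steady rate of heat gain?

Q ≈ 616 W

Series thermal resistances:
R_brass = L/(kA) = 0.001/(110×9.5) = 9.569×10^-7 K/W
R_extruded polystyrene = L/(kA) = 0.022/(0.0332×9.5) = 0.06975 K/W
R_copper = L/(kA) = 0.0018/(393×9.5) = 4.821×10^-7 K/W
R_total = 0.06975 K/W
Q = ΔT / R_total = 43 / 0.06975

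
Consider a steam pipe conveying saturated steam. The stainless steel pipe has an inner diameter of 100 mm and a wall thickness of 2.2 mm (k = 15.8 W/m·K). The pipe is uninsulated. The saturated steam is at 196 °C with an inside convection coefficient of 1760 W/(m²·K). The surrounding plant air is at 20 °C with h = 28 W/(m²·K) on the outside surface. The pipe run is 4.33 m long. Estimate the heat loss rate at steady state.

Radial resistances (cylindrical: R_cond = ln(r_o/r_i)/(2πkL), R_conv = 1/(h·2πrL)):
R_inner film = 1/(h_i·2πr₁L) = 1/(1760×2π×0.05×4.33) = 4.177×10^-4 K/W
R_stainless steel pipe wall = ln(52.2/50)/(2π×15.8×4.33) = 1.002×10^-4 K/W
R_outer film = 1/(h_o·2πr_oL) = 1/(28×2π×0.0522×4.33) = 0.02515 K/W
R_total = 0.02567 K/W
Q = ΔT/R_total = 176/0.02567

Q ≈ 6860 W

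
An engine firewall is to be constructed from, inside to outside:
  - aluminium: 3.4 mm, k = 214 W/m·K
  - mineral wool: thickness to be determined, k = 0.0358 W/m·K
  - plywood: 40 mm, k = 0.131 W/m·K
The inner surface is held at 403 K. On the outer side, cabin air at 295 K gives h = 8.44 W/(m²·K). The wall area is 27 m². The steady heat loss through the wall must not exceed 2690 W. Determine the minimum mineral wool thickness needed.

Using the resistance-network approach (series):
R_aluminium = L/(kA) = 0.0034/(214×27) = 5.884×10^-7 K/W
R_plywood = L/(kA) = 0.04/(0.131×27) = 0.01131 K/W
R_outer film = 1/(h_o·A) = 1/(8.44×27) = 0.004388 K/W
Sum of the known resistances R_other = 0.0157 K/W
Required total resistance R_tot = ΔT/Q_allow = 108/2690 = 0.04015 K/W
R_mineral wool = R_tot − R_other = 0.02445 K/W
L = R·k·A = 0.02445×0.0358×27

L ≈ 23.6 mm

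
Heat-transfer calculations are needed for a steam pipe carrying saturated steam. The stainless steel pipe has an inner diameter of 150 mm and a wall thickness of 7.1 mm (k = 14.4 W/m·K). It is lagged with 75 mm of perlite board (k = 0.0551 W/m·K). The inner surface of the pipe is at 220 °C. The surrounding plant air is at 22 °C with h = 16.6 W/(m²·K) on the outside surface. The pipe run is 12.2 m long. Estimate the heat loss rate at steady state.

Per-layer cylindrical resistances, series-summed:
R_stainless steel pipe wall = ln(82.1/75)/(2π×14.4×12.2) = 8.194×10^-5 K/W
R_perlite board = ln(157.1/82.1)/(2π×0.0551×12.2) = 0.1536 K/W
R_outer film = 1/(h_o·2πr_oL) = 1/(16.6×2π×0.1571×12.2) = 0.005002 K/W
R_total = 0.1587 K/W
Q = ΔT/R_total = 198/0.1587

Q ≈ 1250 W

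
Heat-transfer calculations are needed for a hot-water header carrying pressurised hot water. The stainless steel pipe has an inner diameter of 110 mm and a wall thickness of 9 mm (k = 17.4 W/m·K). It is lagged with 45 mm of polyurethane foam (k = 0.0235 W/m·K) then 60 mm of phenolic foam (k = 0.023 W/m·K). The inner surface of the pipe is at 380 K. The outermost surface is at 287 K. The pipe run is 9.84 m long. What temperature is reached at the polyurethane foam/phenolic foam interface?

For a radial system each layer contributes R = ln(r_out/r_in)/(2πkL); films add R = 1/(hA).
R_stainless steel pipe wall = ln(64/55)/(2π×17.4×9.84) = 1.409×10^-4 K/W
R_polyurethane foam = ln(109/64)/(2π×0.0235×9.84) = 0.3665 K/W
R_phenolic foam = ln(169/109)/(2π×0.023×9.84) = 0.3084 K/W
R_total = 0.675 K/W
Q = ΔT/R_total = 93/0.675
Q = 138 W
T_interface = T_inner − Q·ΣR(inner→interface) = 380 − 138×0.3666

T ≈ 329 K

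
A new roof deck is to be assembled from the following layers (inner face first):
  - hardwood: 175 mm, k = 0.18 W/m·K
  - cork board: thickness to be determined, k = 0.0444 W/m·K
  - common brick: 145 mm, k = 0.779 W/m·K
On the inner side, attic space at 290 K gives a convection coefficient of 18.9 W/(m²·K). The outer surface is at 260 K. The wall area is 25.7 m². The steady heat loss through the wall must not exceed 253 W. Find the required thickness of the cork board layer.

Model the wall as resistances in series:
R_inner film = 1/(h_i·A) = 1/(18.9×25.7) = 0.002059 K/W
R_hardwood = L/(kA) = 0.175/(0.18×25.7) = 0.03783 K/W
R_common brick = L/(kA) = 0.145/(0.779×25.7) = 0.007243 K/W
Sum of the known resistances R_other = 0.04713 K/W
Required total resistance R_tot = ΔT/Q_allow = 30/253 = 0.1186 K/W
R_cork board = R_tot − R_other = 0.07145 K/W
L = R·k·A = 0.07145×0.0444×25.7

L ≈ 81.5 mm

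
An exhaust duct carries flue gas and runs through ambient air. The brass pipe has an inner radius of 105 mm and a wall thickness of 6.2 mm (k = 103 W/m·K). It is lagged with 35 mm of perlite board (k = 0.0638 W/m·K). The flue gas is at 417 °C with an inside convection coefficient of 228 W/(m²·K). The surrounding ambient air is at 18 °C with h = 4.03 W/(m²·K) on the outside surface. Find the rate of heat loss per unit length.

Radial resistances (cylindrical: R_cond = ln(r_o/r_i)/(2πkL), R_conv = 1/(h·2πrL)):
R_inner film = 1/(h_i·2πr₁L) = 1/(228×2π×0.105×1) = 0.006648 K/W
R_brass pipe wall = ln(111.2/105)/(2π×103×1) = 8.865×10^-5 K/W
R_perlite board = ln(146.2/111.2)/(2π×0.0638×1) = 0.6826 K/W
R_outer film = 1/(h_o·2πr_oL) = 1/(4.03×2π×0.1462×1) = 0.2701 K/W
R_total = 0.9595 K/W
Q = ΔT/R_total = 399/0.9595

q′ ≈ 416 W/m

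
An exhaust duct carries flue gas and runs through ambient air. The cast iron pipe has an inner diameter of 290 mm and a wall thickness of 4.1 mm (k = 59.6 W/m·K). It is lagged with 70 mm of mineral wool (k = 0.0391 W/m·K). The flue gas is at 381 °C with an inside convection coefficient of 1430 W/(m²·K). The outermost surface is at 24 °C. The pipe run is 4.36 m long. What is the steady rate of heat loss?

Q ≈ 993 W

Per-layer cylindrical resistances, series-summed:
R_inner film = 1/(h_i·2πr₁L) = 1/(1430×2π×0.145×4.36) = 1.76×10^-4 K/W
R_cast iron pipe wall = ln(149.1/145)/(2π×59.6×4.36) = 1.708×10^-5 K/W
R_mineral wool = ln(219.1/149.1)/(2π×0.0391×4.36) = 0.3593 K/W
R_total = 0.3595 K/W
Q = ΔT/R_total = 357/0.3595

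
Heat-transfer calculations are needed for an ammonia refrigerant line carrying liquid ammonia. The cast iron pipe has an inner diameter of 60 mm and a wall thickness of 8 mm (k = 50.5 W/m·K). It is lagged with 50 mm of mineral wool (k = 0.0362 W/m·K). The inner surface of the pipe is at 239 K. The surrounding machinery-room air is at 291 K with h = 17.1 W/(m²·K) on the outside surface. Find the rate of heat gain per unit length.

Radial resistances (cylindrical: R_cond = ln(r_o/r_i)/(2πkL), R_conv = 1/(h·2πrL)):
R_cast iron pipe wall = ln(38/30)/(2π×50.5×1) = 7.45×10^-4 K/W
R_mineral wool = ln(88/38)/(2π×0.0362×1) = 3.692 K/W
R_outer film = 1/(h_o·2πr_oL) = 1/(17.1×2π×0.088×1) = 0.1058 K/W
R_total = 3.799 K/W
Q = ΔT/R_total = 52/3.799

q′ ≈ 13.7 W/m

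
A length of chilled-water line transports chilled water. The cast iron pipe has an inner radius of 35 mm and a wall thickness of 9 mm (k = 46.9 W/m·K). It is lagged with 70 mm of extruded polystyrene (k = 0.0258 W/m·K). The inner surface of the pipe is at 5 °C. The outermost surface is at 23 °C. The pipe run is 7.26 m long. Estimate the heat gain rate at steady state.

Q ≈ 22.2 W

For a radial system each layer contributes R = ln(r_out/r_in)/(2πkL); films add R = 1/(hA).
R_cast iron pipe wall = ln(44/35)/(2π×46.9×7.26) = 1.07×10^-4 K/W
R_extruded polystyrene = ln(114/44)/(2π×0.0258×7.26) = 0.8089 K/W
R_total = 0.809 K/W
Q = ΔT/R_total = 18/0.809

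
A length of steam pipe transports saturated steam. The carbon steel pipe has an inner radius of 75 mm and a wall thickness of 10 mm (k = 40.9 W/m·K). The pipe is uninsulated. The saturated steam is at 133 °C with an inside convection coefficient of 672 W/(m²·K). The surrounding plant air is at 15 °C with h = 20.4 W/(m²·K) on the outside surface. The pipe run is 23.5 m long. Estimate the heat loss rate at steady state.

Per-layer cylindrical resistances, series-summed:
R_inner film = 1/(h_i·2πr₁L) = 1/(672×2π×0.075×23.5) = 1.344×10^-4 K/W
R_carbon steel pipe wall = ln(85/75)/(2π×40.9×23.5) = 2.073×10^-5 K/W
R_outer film = 1/(h_o·2πr_oL) = 1/(20.4×2π×0.085×23.5) = 0.003906 K/W
R_total = 0.004061 K/W
Q = ΔT/R_total = 118/0.004061

Q ≈ 29100 W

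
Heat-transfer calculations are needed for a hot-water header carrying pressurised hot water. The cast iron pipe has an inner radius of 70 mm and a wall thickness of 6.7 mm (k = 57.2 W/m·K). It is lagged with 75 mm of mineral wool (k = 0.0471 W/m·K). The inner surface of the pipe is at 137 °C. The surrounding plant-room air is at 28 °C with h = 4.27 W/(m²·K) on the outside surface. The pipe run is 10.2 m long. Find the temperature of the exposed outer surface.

T ≈ 38.5 °C

Cylindrical conduction, so R = ln(r₂/r₁)/(2πkL) per layer, in series:
R_cast iron pipe wall = ln(76.7/70)/(2π×57.2×10.2) = 2.493×10^-5 K/W
R_mineral wool = ln(151.7/76.7)/(2π×0.0471×10.2) = 0.2259 K/W
R_outer film = 1/(h_o·2πr_oL) = 1/(4.27×2π×0.1517×10.2) = 0.02409 K/W
R_total = 0.25 K/W
Q = ΔT/R_total = 109/0.25
Q = 436 W
T_interface = T_inner − Q·ΣR(inner→interface) = 137 − 436×0.226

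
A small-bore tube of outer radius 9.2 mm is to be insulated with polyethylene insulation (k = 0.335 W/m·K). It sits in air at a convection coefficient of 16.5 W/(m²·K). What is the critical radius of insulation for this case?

r_cr ≈ 20.3 mm

For a cylinder r_cr = k/h = 0.335/16.5
r_cr = 20.3 mm; since the bare radius (9.2 mm) is below r_cr, adding a thin layer of insulation will *increase* heat loss.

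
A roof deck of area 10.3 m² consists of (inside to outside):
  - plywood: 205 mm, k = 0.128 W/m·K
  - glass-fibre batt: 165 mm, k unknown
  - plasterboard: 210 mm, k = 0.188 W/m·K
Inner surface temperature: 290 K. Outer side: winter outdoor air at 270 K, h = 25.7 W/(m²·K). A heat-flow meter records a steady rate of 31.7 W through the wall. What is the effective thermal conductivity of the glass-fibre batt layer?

k ≈ 0.0441 W/(m·K)

Thermal resistances in series:
R_plywood = L/(kA) = 0.205/(0.128×10.3) = 0.1555 K/W
R_plasterboard = L/(kA) = 0.21/(0.188×10.3) = 0.1084 K/W
R_outer film = 1/(h_o·A) = 1/(25.7×10.3) = 0.003778 K/W
Sum of known resistances R_other = 0.2677 K/W
Total R = ΔT/Q = 20/31.7 = 0.6309 K/W
R_glass-fibre batt = R_total − R_other = 0.3632 K/W
k = L/(R·A) = 0.165/(0.3632×10.3)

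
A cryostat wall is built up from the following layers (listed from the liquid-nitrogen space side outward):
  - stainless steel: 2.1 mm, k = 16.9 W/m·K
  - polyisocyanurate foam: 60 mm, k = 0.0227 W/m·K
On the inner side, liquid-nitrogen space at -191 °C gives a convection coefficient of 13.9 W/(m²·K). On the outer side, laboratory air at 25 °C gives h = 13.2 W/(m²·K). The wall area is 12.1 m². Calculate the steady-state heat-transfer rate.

Series thermal resistances:
R_inner film = 1/(h_i·A) = 1/(13.9×12.1) = 0.005946 K/W
R_stainless steel = L/(kA) = 0.0021/(16.9×12.1) = 1.027×10^-5 K/W
R_polyisocyanurate foam = L/(kA) = 0.06/(0.0227×12.1) = 0.2184 K/W
R_outer film = 1/(h_o·A) = 1/(13.2×12.1) = 0.006261 K/W
R_total = 0.2307 K/W
Q = ΔT / R_total = 216 / 0.2307

Q ≈ 936 W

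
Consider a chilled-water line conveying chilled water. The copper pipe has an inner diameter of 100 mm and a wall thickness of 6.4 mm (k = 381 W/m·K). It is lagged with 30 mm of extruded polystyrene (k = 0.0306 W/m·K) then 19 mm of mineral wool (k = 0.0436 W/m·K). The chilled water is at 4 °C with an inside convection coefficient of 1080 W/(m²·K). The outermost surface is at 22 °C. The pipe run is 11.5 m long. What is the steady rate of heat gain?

Per-layer cylindrical resistances, series-summed:
R_inner film = 1/(h_i·2πr₁L) = 1/(1080×2π×0.05×11.5) = 2.563×10^-4 K/W
R_copper pipe wall = ln(56.4/50)/(2π×381×11.5) = 4.375×10^-6 K/W
R_extruded polystyrene = ln(86.4/56.4)/(2π×0.0306×11.5) = 0.1929 K/W
R_mineral wool = ln(105.4/86.4)/(2π×0.0436×11.5) = 0.0631 K/W
R_total = 0.2563 K/W
Q = ΔT/R_total = 18/0.2563

Q ≈ 70.2 W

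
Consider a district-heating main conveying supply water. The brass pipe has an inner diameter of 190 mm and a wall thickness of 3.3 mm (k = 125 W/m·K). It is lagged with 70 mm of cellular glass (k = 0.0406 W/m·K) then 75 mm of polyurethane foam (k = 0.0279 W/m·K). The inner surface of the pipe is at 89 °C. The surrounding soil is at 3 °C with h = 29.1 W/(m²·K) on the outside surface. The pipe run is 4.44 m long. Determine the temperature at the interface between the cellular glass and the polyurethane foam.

T ≈ 46.2 °C

Treating each annulus and film as a series resistance:
R_brass pipe wall = ln(98.3/95)/(2π×125×4.44) = 9.792×10^-6 K/W
R_cellular glass = ln(168.3/98.3)/(2π×0.0406×4.44) = 0.4748 K/W
R_polyurethane foam = ln(243.3/168.3)/(2π×0.0279×4.44) = 0.4735 K/W
R_outer film = 1/(h_o·2πr_oL) = 1/(29.1×2π×0.2433×4.44) = 0.005063 K/W
R_total = 0.9533 K/W
Q = ΔT/R_total = 86/0.9533
Q = 90.2 W
T_interface = T_inner − Q·ΣR(inner→interface) = 89 − 90.2×0.4748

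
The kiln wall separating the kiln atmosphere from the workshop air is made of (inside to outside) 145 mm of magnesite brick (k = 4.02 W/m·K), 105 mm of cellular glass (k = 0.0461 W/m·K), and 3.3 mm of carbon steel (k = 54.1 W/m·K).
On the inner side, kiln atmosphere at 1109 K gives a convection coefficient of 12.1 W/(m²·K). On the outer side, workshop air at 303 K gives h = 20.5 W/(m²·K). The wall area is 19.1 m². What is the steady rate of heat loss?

Series thermal resistances:
R_inner film = 1/(h_i·A) = 1/(12.1×19.1) = 0.004327 K/W
R_magnesite brick = L/(kA) = 0.145/(4.02×19.1) = 0.001888 K/W
R_cellular glass = L/(kA) = 0.105/(0.0461×19.1) = 0.1192 K/W
R_carbon steel = L/(kA) = 0.0033/(54.1×19.1) = 3.194×10^-6 K/W
R_outer film = 1/(h_o·A) = 1/(20.5×19.1) = 0.002554 K/W
R_total = 0.128 K/W
Q = ΔT / R_total = 806 / 0.128

Q ≈ 6300 W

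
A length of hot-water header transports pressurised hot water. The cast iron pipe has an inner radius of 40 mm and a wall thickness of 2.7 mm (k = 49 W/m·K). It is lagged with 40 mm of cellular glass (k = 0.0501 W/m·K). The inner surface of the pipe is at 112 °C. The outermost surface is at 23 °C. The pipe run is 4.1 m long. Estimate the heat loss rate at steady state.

Treating each annulus and film as a series resistance:
R_cast iron pipe wall = ln(42.7/40)/(2π×49×4.1) = 5.175×10^-5 K/W
R_cellular glass = ln(82.7/42.7)/(2π×0.0501×4.1) = 0.5122 K/W
R_total = 0.5122 K/W
Q = ΔT/R_total = 89/0.5122

Q ≈ 174 W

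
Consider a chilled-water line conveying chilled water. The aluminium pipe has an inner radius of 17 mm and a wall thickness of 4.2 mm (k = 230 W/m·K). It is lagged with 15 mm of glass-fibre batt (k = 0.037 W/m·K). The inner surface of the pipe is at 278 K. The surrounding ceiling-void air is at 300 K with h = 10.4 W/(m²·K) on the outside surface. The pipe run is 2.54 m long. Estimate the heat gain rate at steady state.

Per-layer cylindrical resistances, series-summed:
R_aluminium pipe wall = ln(21.2/17)/(2π×230×2.54) = 6.015×10^-5 K/W
R_glass-fibre batt = ln(36.2/21.2)/(2π×0.037×2.54) = 0.9061 K/W
R_outer film = 1/(h_o·2πr_oL) = 1/(10.4×2π×0.0362×2.54) = 0.1664 K/W
R_total = 1.073 K/W
Q = ΔT/R_total = 22/1.073

Q ≈ 20.5 W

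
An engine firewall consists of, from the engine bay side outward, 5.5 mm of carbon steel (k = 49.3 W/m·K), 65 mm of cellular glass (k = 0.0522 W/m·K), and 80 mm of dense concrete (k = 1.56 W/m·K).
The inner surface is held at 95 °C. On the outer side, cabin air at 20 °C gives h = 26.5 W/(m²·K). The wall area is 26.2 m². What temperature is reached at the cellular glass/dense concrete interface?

Using the resistance-network approach (series):
R_carbon steel = L/(kA) = 0.0055/(49.3×26.2) = 4.258×10^-6 K/W
R_cellular glass = L/(kA) = 0.065/(0.0522×26.2) = 0.04753 K/W
R_dense concrete = L/(kA) = 0.08/(1.56×26.2) = 0.001957 K/W
R_outer film = 1/(h_o·A) = 1/(26.5×26.2) = 0.00144 K/W
R_total = 0.05093 K/W;  Q = ΔT/R_total = 75/0.05093 = 1473 W
T_interface = T_inner − Q·ΣR(inner→interface) = 95 − 1470×0.04753

T ≈ 25 °C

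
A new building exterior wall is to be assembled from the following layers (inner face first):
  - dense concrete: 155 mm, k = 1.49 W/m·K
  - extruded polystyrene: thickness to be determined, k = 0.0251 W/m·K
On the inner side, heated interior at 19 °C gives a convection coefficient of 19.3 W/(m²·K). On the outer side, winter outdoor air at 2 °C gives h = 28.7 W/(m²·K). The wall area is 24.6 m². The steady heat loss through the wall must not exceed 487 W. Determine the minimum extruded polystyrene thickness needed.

Thermal resistances in series:
R_inner film = 1/(h_i·A) = 1/(19.3×24.6) = 0.002106 K/W
R_dense concrete = L/(kA) = 0.155/(1.49×24.6) = 0.004229 K/W
R_outer film = 1/(h_o·A) = 1/(28.7×24.6) = 0.001416 K/W
Sum of the known resistances R_other = 0.007751 K/W
Required total resistance R_tot = ΔT/Q_allow = 17/487 = 0.03491 K/W
R_extruded polystyrene = R_tot − R_other = 0.02716 K/W
L = R·k·A = 0.02716×0.0251×24.6

L ≈ 16.8 mm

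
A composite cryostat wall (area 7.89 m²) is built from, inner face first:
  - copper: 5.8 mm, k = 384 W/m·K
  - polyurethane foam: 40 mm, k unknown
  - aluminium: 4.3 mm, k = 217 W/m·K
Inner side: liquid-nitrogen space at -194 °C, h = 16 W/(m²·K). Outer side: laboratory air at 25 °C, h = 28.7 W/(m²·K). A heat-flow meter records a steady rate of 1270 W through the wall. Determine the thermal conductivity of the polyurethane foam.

k ≈ 0.0317 W/(m·K)

Series thermal resistances:
R_inner film = 1/(h_i·A) = 1/(16×7.89) = 0.007921 K/W
R_copper = L/(kA) = 0.0058/(384×7.89) = 1.914×10^-6 K/W
R_aluminium = L/(kA) = 0.0043/(217×7.89) = 2.511×10^-6 K/W
R_outer film = 1/(h_o·A) = 1/(28.7×7.89) = 0.004416 K/W
Sum of known resistances R_other = 0.01234 K/W
Total R = ΔT/Q = 219/1270 = 0.1724 K/W
R_polyurethane foam = R_total − R_other = 0.1601 K/W
k = L/(R·A) = 0.04/(0.1601×7.89)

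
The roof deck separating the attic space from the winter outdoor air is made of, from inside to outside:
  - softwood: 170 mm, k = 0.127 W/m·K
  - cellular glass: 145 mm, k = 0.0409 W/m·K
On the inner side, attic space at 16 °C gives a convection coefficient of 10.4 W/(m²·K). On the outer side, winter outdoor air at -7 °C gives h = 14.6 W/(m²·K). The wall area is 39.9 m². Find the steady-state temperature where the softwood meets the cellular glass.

T ≈ 9.46 °C

Treating each layer as a thermal resistance in series:
R_inner film = 1/(h_i·A) = 1/(10.4×39.9) = 0.00241 K/W
R_softwood = L/(kA) = 0.17/(0.127×39.9) = 0.03355 K/W
R_cellular glass = L/(kA) = 0.145/(0.0409×39.9) = 0.08885 K/W
R_outer film = 1/(h_o·A) = 1/(14.6×39.9) = 0.001717 K/W
R_total = 0.1265 K/W;  Q = ΔT/R_total = 23/0.1265 = 181.8 W
T_interface = T_inner − Q·ΣR(inner→interface) = 16 − 182×0.03596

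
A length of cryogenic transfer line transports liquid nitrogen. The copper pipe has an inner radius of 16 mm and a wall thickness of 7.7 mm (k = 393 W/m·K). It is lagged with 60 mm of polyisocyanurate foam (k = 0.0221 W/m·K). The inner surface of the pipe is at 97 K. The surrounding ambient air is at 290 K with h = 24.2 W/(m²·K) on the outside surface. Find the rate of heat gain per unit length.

q′ ≈ 21.1 W/m

Radial resistances (cylindrical: R_cond = ln(r_o/r_i)/(2πkL), R_conv = 1/(h·2πrL)):
R_copper pipe wall = ln(23.7/16)/(2π×393×1) = 1.591×10^-4 K/W
R_polyisocyanurate foam = ln(83.7/23.7)/(2π×0.0221×1) = 9.087 K/W
R_outer film = 1/(h_o·2πr_oL) = 1/(24.2×2π×0.0837×1) = 0.07857 K/W
R_total = 9.165 K/W
Q = ΔT/R_total = 193/9.165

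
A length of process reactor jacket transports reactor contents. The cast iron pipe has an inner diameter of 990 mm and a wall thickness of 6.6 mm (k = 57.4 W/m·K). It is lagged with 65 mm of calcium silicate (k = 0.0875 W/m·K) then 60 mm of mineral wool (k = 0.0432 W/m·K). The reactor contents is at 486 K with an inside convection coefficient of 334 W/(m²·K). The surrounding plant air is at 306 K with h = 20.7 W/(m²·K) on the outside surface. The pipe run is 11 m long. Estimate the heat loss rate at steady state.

Q ≈ 3270 W

Radial resistances (cylindrical: R_cond = ln(r_o/r_i)/(2πkL), R_conv = 1/(h·2πrL)):
R_inner film = 1/(h_i·2πr₁L) = 1/(334×2π×0.495×11) = 8.751×10^-5 K/W
R_cast iron pipe wall = ln(501.6/495)/(2π×57.4×11) = 3.339×10^-6 K/W
R_calcium silicate = ln(566.6/501.6)/(2π×0.0875×11) = 0.02015 K/W
R_mineral wool = ln(626.6/566.6)/(2π×0.0432×11) = 0.03371 K/W
R_outer film = 1/(h_o·2πr_oL) = 1/(20.7×2π×0.6266×11) = 0.001115 K/W
R_total = 0.05507 K/W
Q = ΔT/R_total = 180/0.05507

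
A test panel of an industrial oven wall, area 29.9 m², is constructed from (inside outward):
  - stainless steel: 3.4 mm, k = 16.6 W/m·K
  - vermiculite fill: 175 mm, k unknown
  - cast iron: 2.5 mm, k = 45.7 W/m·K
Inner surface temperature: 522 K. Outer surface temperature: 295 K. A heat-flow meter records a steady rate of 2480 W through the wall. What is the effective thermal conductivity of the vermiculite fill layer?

Model the wall as resistances in series:
R_stainless steel = L/(kA) = 0.0034/(16.6×29.9) = 6.85×10^-6 K/W
R_cast iron = L/(kA) = 0.0025/(45.7×29.9) = 1.83×10^-6 K/W
Sum of known resistances R_other = 8.68×10^-6 K/W
Total R = ΔT/Q = 227/2480 = 0.09153 K/W
R_vermiculite fill = R_total − R_other = 0.09152 K/W
k = L/(R·A) = 0.175/(0.09152×29.9)

k ≈ 0.0639 W/(m·K)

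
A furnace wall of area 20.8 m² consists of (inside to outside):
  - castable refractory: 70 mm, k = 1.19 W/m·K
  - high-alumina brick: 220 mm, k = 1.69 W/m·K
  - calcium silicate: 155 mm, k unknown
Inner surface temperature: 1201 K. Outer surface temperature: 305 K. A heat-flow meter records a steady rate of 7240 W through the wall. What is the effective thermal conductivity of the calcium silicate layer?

k ≈ 0.065 W/(m·K)

Treating each layer as a thermal resistance in series:
R_castable refractory = L/(kA) = 0.07/(1.19×20.8) = 0.002828 K/W
R_high-alumina brick = L/(kA) = 0.22/(1.69×20.8) = 0.006259 K/W
Sum of known resistances R_other = 0.009087 K/W
Total R = ΔT/Q = 896/7240 = 0.1238 K/W
R_calcium silicate = R_total − R_other = 0.1147 K/W
k = L/(R·A) = 0.155/(0.1147×20.8)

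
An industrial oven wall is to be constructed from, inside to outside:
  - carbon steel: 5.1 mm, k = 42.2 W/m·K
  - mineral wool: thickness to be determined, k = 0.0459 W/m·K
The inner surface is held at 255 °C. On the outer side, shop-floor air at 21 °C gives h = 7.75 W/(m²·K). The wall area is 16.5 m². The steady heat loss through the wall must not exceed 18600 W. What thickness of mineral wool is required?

L ≈ 3.6 mm

Using the resistance-network approach (series):
R_carbon steel = L/(kA) = 0.0051/(42.2×16.5) = 7.324×10^-6 K/W
R_outer film = 1/(h_o·A) = 1/(7.75×16.5) = 0.00782 K/W
Sum of the known resistances R_other = 0.007827 K/W
Required total resistance R_tot = ΔT/Q_allow = 234/18600 = 0.01258 K/W
R_mineral wool = R_tot − R_other = 0.004753 K/W
L = R·k·A = 0.004753×0.0459×16.5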